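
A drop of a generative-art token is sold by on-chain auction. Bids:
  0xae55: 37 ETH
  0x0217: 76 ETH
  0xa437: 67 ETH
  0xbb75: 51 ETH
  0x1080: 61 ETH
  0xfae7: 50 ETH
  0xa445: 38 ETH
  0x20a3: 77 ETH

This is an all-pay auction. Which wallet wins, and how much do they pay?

Rule: the highest bidder wins the item, but every bidder pays their own bid.
Bids in order: 77 (0x20a3) > 76 (0x0217) > 67 (0xa437) > 61 (0x1080) > 51 (0xbb75) > 50 (0xfae7) > …
0x20a3 is highest and takes the item; every bidder forfeits their bid.

0x20a3 pays 77 ETH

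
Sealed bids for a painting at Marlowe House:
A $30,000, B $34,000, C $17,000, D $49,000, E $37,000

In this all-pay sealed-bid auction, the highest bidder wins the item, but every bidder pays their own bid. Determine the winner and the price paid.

D pays $49,000

All-pay sealed-bid auction: the highest bidder wins the item, but every bidder pays their own bid.
Bids in order: 49,000 (D) > 37,000 (E) > 34,000 (B) > 30,000 (A) > 17,000 (C)
D wins with the top bid; all bids are sunk regardless.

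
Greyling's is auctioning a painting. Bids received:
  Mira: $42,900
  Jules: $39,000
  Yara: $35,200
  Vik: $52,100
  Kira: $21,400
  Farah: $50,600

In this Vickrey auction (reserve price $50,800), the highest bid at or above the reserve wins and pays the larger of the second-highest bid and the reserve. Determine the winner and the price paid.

Bids ranked: 52,100 (Vik) > 50,600 (Farah) > 42,900 (Mira) > 39,000 (Jules) > 35,200 (Yara) > 21,400 (Kira)
Vik has the top bid at or above the reserve ($52,100).
Second-highest bid $50,600 is below the reserve $50,800, so the reserve binds → payment $50,800.

Vik pays $50,800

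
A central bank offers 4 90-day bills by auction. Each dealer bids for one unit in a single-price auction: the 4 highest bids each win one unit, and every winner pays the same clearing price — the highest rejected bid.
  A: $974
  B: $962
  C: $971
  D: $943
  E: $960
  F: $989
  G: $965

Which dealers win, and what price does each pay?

Sorting: 989 (F), 974 (A), 971 (C), 965 (G), 962 (B), 960 (E), …
Top 4: F, A, C, G.
First losing bid is B's $962, which sets the uniform price.

F, A, C, G; each pays $962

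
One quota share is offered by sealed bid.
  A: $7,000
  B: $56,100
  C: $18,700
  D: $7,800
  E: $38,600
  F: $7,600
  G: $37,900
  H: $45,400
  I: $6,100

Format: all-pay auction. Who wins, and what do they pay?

B pays $56,100

Rule: the highest bidder wins the item, but every bidder pays their own bid.
Bids in order: 56,100 (B) > 45,400 (H) > 38,600 (E) > 37,900 (G) > 18,700 (C) > 7,800 (D) > …
B wins with the top bid; all bids are sunk regardless.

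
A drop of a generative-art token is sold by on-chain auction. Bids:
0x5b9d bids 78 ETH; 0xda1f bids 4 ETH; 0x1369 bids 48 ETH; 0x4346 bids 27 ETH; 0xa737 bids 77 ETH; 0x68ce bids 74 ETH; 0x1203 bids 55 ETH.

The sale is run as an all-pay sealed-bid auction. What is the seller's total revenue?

Total revenue: 363 ETH

Rule: the highest bidder wins the item, but every bidder pays their own bid.
Bids in order: 78 (0x5b9d) > 77 (0xa737) > 74 (0x68ce) > 55 (0x1203) > 48 (0x1369) > 27 (0x4346) > …
0x5b9d wins with the top bid; all bids are sunk regardless.
Every bidder forfeits their bid regardless of winning.
Revenue = 78 + 4 + 48 + 27 + 77 + 74 + 55 = 363 ETH.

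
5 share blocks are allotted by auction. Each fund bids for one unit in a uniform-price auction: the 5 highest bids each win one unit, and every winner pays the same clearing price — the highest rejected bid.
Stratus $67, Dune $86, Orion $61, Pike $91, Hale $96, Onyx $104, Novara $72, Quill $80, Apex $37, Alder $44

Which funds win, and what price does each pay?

Ordering the bids: 104 (Onyx), 96 (Hale), 91 (Pike), 86 (Dune), 80 (Quill), 72 (Novara), 67 (Stratus), …
Top 5: Onyx, Hale, Pike, Dune, Quill.
Highest unsuccessful bid: $72 → clearing price.

Onyx, Hale, Pike, Dune, Quill; each pays $72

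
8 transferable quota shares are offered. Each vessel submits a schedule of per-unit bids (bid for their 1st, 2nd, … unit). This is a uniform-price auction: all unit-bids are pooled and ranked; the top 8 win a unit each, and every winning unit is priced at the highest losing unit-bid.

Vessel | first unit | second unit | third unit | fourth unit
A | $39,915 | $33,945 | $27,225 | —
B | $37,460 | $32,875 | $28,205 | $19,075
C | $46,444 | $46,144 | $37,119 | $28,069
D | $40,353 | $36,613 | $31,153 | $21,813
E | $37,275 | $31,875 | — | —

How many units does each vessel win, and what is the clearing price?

A 1, B 1, C 3, D 2, E 1; clearing price $33,945

Pooled unit-bids ranked (top 8): 46,444 (C-1), 46,144 (C-2), 40,353 (D-1), 39,915 (A-1), 37,460 (B-1), 37,275 (E-1), 37,119 (C-3), 36,613 (D-2)
First bid not allocated: $33,945.
Allocation: A 1, B 1, C 3, D 2, E 1.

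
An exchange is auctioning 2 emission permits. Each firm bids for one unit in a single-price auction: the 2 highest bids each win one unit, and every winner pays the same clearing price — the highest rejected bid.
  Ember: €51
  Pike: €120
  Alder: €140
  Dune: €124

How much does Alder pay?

Alder pays €120

Ordering the bids: 140 (Alder), 124 (Dune), 120 (Pike), 51 (Ember)
The 2 highest are Alder, Dune.
First losing bid is Pike's €120, which sets the uniform price.
Alder wins → pays €120.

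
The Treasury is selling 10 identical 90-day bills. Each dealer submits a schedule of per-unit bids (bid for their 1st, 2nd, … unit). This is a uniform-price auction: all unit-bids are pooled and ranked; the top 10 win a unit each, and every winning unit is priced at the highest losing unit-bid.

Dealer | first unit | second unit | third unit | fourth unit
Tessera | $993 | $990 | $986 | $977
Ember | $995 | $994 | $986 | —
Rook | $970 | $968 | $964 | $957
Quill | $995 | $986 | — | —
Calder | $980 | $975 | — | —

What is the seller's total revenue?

Total revenue: $9,750

All unit-bids, highest first — top 10: 995 (Ember-1), 995 (Quill-1), 994 (Ember-2), 993 (Tessera-1), 990 (Tessera-2), 986 (Tessera-3), 986 (Ember-3), 986 (Quill-2), 980 (Calder-1), 977 (Tessera-4)
The (k+1)-th unit-bid is $975.
Allocation: Calder 1, Ember 3, Quill 2, Tessera 4. Every unit priced at $975.
Revenue = 10 × 975 = $9,750.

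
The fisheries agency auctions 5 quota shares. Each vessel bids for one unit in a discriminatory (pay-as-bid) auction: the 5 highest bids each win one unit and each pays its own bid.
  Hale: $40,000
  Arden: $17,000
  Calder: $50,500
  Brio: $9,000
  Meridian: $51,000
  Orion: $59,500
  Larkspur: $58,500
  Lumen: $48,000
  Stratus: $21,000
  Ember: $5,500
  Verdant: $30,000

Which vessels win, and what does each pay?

Bids ranked high→low: 59,500 (Orion), 58,500 (Larkspur), 51,000 (Meridian), 50,500 (Calder), 48,000 (Lumen), 40,000 (Hale), 30,000 (Verdant), …
The 5 highest are Orion, Larkspur, Meridian, Calder, Lumen.
Each winner pays its own bid: Orion $59,500, Larkspur $58,500, Meridian $51,000, Calder $50,500, Lumen $48,000.

Orion $59,500, Larkspur $58,500, Meridian $51,000, Calder $50,500, Lumen $48,000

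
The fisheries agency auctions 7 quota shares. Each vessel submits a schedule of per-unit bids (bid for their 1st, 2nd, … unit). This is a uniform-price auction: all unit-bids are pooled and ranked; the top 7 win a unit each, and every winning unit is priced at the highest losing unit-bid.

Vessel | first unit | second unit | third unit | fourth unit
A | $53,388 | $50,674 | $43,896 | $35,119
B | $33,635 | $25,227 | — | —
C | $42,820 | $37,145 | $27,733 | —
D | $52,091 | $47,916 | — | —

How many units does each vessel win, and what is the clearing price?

A 3, C 2, D 2; clearing price $35,119

Pooled unit-bids ranked (top 7): 53,388 (A-1), 52,091 (D-1), 50,674 (A-2), 47,916 (D-2), 43,896 (A-3), 42,820 (C-1), 37,145 (C-2)
First bid not allocated: $35,119.
Allocation: A 3, C 2, D 2.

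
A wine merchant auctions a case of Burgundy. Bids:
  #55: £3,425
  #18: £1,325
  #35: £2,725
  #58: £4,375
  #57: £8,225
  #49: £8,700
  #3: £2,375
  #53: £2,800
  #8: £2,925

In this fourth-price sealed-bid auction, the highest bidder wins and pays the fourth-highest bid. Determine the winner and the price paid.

#49 pays £3,425

Bids ranked: 8,700 (#49) > 8,225 (#57) > 4,375 (#58) > 3,425 (#55) > 2,925 (#8) > 2,800 (#53) > …
#49 wins; payment is bid #4 in the ranking = £3,425.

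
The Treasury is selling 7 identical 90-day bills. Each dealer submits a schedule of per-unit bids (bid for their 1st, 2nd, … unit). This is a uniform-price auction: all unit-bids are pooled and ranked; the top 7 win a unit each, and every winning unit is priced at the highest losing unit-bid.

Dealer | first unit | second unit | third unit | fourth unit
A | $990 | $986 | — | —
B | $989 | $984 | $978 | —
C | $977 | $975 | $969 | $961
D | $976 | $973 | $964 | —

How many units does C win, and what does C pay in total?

Pooled unit-bids ranked (top 7): 990 (A-1), 989 (B-1), 986 (A-2), 984 (B-2), 978 (B-3), 977 (C-1), 976 (D-1)
Highest rejected unit-bid = $975.
C wins 1 unit(s) at $975 each.

C: 1 unit, pays $975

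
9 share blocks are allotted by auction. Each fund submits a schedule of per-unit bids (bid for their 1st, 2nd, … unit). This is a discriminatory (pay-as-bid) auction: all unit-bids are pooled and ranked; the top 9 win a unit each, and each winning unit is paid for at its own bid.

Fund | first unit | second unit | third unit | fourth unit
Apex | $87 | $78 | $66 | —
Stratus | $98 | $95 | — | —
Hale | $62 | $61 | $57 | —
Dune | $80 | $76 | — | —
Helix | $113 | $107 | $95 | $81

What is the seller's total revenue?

Total revenue: $834

Pooled unit-bids ranked (top 9): 113 (Helix-1), 107 (Helix-2), 98 (Stratus-1), 95 (Stratus-2), 95 (Helix-3), 87 (Apex-1), 81 (Helix-4), 80 (Dune-1), 78 (Apex-2)
Next rejected bid: $76 (not a price — pay-as-bid).
Each winning unit pays its own bid.
Revenue = 113 + 107 + 98 + 95 + 95 + 87 + 81 + 80 + 78 = $834.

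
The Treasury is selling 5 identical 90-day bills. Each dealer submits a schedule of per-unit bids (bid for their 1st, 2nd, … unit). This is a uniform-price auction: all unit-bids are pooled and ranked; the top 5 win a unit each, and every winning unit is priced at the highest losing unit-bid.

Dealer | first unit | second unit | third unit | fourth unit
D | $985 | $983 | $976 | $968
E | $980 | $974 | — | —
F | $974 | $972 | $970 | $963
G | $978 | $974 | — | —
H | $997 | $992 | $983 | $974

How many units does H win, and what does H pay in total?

H: 3 units, pays $2,940

Merging the schedules and taking the best 5: 997 (H-1), 992 (H-2), 985 (D-1), 983 (D-2), 983 (H-3)
The (k+1)-th unit-bid is $980.
H wins 3 unit(s) at $980 each.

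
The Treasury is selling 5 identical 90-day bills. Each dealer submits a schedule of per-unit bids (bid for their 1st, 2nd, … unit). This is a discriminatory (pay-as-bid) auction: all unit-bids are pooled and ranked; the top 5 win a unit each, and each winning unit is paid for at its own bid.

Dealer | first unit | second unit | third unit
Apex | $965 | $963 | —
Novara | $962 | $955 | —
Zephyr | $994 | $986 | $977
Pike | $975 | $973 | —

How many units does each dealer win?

Pike 2, Zephyr 3

Pooled unit-bids ranked (top 5): 994 (Zephyr-1), 986 (Zephyr-2), 977 (Zephyr-3), 975 (Pike-1), 973 (Pike-2)
Next rejected bid: $965 (not a price — pay-as-bid).
Allocation: Pike 2, Zephyr 3.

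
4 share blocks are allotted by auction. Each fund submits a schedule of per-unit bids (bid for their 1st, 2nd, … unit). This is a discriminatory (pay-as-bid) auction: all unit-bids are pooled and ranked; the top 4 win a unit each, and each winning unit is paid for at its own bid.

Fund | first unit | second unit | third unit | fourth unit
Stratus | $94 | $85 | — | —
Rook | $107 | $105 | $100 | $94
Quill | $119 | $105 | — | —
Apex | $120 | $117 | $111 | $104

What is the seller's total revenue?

Total revenue: $467

All unit-bids, highest first — top 4: 120 (Apex-1), 119 (Quill-1), 117 (Apex-2), 111 (Apex-3)
Next rejected bid: $107 (not a price — pay-as-bid).
Each winning unit pays its own bid.
Revenue = 120 + 119 + 117 + 111 = $467.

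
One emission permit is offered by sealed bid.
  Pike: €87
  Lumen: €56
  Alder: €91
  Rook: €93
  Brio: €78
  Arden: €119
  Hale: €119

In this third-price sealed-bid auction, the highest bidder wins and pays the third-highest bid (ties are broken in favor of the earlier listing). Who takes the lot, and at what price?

Third-price sealed-bid auction: the highest bidder wins and pays the third-highest bid.
Bids ranked: 119 (Arden) > 119 (Hale) > 93 (Rook) > 91 (Alder) > 87 (Pike) > 78 (Brio) > …
Tie at €119 → Arden wins by tie-break.
Arden is highest; pays the third-highest bid, €93.

Arden pays €93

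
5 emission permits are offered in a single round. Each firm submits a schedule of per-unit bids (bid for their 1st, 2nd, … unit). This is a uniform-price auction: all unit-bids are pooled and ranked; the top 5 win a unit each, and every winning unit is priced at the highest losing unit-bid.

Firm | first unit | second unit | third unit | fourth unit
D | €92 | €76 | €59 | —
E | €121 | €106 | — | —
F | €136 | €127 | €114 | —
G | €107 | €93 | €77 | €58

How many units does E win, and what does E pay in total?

All unit-bids, highest first — top 5: 136 (F-1), 127 (F-2), 121 (E-1), 114 (F-3), 107 (G-1)
First bid not allocated: €106.
E wins 1 unit(s) at €106 each.

E: 1 unit, pays €106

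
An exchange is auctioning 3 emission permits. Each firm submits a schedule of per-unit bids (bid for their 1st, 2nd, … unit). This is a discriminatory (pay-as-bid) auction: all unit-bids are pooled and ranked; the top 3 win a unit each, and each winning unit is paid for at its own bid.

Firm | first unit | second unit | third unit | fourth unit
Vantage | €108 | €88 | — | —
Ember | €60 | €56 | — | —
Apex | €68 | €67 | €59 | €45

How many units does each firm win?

Pooled unit-bids ranked (top 3): 108 (Vantage-1), 88 (Vantage-2), 68 (Apex-1)
Next rejected bid: €67 (not a price — pay-as-bid).
Allocation: Apex 1, Vantage 2.

Apex 1, Vantage 2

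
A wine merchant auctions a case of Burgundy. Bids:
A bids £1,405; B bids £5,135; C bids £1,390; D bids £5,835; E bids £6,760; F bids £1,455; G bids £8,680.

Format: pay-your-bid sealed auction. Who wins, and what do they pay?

Rule: the highest bidder wins and pays their own bid.
Bids in order: 8,680 (G) > 6,760 (E) > 5,835 (D) > 5,135 (B) > 1,455 (F) > 1,405 (A) > …
First-price: G pays what they bid, £8,680.

G pays £8,680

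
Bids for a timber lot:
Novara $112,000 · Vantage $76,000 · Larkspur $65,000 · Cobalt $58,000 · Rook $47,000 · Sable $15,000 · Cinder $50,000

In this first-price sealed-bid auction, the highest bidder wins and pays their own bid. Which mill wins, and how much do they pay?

Bids ranked: 112,000 (Novara) > 76,000 (Vantage) > 65,000 (Larkspur) > 58,000 (Cobalt) > 50,000 (Cinder) > 47,000 (Rook) > …
Novara has the highest bid and pays exactly that: $112,000.

Novara pays $112,000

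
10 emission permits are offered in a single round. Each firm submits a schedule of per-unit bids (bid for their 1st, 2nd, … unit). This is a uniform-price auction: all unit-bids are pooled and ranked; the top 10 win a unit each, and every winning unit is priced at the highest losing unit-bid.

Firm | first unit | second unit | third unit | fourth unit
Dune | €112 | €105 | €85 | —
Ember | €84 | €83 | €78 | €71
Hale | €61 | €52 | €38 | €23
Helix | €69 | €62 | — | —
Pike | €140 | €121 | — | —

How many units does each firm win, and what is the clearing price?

Pooled unit-bids ranked (top 10): 140 (Pike-1), 121 (Pike-2), 112 (Dune-1), 105 (Dune-2), 85 (Dune-3), 84 (Ember-1), 83 (Ember-2), 78 (Ember-3), 71 (Ember-4), 69 (Helix-1)
First bid not allocated: €62.
Allocation: Dune 3, Ember 4, Helix 1, Pike 2.

Dune 3, Ember 4, Helix 1, Pike 2; clearing price €62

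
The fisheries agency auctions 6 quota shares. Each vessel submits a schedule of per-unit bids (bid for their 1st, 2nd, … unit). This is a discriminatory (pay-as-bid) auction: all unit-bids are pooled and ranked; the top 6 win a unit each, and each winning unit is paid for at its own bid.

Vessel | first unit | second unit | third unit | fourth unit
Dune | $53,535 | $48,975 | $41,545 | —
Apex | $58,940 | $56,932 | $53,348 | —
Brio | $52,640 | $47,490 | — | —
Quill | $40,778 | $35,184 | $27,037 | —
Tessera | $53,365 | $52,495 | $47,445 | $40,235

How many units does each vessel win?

Apex 3, Brio 1, Dune 1, Tessera 1

Merging the schedules and taking the best 6: 58,940 (Apex-1), 56,932 (Apex-2), 53,535 (Dune-1), 53,365 (Tessera-1), 53,348 (Apex-3), 52,640 (Brio-1)
Next rejected bid: $52,495 (not a price — pay-as-bid).
Allocation: Apex 3, Brio 1, Dune 1, Tessera 1.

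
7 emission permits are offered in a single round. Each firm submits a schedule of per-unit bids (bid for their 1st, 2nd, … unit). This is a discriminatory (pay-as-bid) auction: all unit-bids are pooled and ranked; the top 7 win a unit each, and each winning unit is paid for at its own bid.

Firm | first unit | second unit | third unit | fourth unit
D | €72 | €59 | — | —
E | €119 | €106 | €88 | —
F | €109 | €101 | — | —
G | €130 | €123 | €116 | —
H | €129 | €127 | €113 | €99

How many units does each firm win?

E 1, G 3, H 3

All unit-bids, highest first — top 7: 130 (G-1), 129 (H-1), 127 (H-2), 123 (G-2), 119 (E-1), 116 (G-3), 113 (H-3)
Next rejected bid: €109 (not a price — pay-as-bid).
Allocation: E 1, G 3, H 3.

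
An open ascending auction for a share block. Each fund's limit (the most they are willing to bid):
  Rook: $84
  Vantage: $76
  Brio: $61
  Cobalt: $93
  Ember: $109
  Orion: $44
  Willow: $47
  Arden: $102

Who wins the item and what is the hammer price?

Ascending (English) auction: the price rises until one bidder remains; the winner pays the price at which the last rival dropped out.
Sorting limits: 109 (Ember) > 102 (Arden) > 93 (Cobalt) > 84 (Rook) > 76 (Vantage) > 61 (Brio) > …
Arden is the last rival to drop out, at $102; Ember remains and wins at that price.

Ember wins at $102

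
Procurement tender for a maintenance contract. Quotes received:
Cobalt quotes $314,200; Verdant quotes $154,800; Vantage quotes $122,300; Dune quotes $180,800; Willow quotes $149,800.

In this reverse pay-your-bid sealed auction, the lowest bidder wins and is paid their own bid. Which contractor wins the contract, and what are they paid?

Rule: the lowest bidder wins and is paid their own bid.
Sorting bids: 122,300 (Vantage) < 149,800 (Willow) < 154,800 (Verdant) < 180,800 (Dune) < 314,200 (Cobalt)
First-price: Vantage is paid what they bid, $122,300.

Vantage is paid $122,300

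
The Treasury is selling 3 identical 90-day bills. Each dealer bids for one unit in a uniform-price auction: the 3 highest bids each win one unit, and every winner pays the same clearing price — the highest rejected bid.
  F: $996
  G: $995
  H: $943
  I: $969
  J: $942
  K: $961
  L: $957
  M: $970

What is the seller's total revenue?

Sorting: 996 (F), 995 (G), 970 (M), 969 (I), 961 (K), …
The 3 highest are F, G, M.
Clearing price = highest rejected bid = $969.
Total revenue = 3 × $969 = $2,907.

Total revenue: $2,907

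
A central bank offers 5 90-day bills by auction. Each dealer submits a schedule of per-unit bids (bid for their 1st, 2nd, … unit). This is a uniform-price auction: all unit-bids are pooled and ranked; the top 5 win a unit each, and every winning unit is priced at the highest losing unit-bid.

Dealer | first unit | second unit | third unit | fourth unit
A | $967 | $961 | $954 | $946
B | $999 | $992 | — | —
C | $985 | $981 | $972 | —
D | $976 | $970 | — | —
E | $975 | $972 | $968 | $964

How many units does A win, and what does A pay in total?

Merging the schedules and taking the best 5: 999 (B-1), 992 (B-2), 985 (C-1), 981 (C-2), 976 (D-1)
First bid not allocated: $975.
A wins 0 unit(s) at $975 each.

A: 0 units, pays $0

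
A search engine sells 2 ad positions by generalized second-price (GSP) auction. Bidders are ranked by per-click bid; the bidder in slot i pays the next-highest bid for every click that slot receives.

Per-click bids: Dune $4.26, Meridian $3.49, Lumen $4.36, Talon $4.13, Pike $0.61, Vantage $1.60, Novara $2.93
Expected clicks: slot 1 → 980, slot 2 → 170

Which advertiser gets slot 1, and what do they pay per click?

Sorting advertisers: $4.36 (Lumen) > $4.26 (Dune) > $4.13 (Talon) > …
Slot 1 goes to the first-ranked bidder, Lumen, who pays the next bid down: $4.26/click.

Lumen; $4.26 per click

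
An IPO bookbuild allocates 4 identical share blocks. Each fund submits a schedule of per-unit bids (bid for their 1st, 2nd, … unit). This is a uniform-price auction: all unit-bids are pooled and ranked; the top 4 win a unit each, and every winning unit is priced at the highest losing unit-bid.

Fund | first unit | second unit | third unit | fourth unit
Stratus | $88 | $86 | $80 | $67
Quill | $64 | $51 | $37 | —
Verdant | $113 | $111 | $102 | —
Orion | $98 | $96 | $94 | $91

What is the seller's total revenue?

All unit-bids, highest first — top 4: 113 (Verdant-1), 111 (Verdant-2), 102 (Verdant-3), 98 (Orion-1)
Highest rejected unit-bid = $96.
Allocation: Orion 1, Verdant 3. Every unit priced at $96.
Revenue = 4 × 96 = $384.

Total revenue: $384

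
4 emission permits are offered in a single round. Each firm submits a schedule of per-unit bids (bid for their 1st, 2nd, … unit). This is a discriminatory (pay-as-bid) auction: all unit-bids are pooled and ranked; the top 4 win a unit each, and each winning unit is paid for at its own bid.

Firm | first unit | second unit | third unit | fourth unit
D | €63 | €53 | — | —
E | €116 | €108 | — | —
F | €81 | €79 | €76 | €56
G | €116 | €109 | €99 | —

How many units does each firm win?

Pooled unit-bids ranked (top 4): 116 (E-1), 116 (G-1), 109 (G-2), 108 (E-2)
Next rejected bid: €99 (not a price — pay-as-bid).
Allocation: E 2, G 2.

E 2, G 2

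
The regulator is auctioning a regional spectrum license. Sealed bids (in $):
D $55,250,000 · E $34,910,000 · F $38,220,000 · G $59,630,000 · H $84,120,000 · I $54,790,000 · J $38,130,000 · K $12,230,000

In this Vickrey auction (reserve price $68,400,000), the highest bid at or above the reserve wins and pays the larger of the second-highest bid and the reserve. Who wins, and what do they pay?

Rule: the highest bid at or above the reserve wins and pays the larger of the second-highest bid and the reserve.
Bids ranked: 84,120,000 (H) > 59,630,000 (G) > 55,250,000 (D) > 54,790,000 (I) > 38,220,000 (F) > 38,130,000 (J) > …
Highest eligible bid: H at $84,120,000.
Second-highest bid $59,630,000 is below the reserve $68,400,000, so the reserve binds → payment $68,400,000.

H pays $68,400,000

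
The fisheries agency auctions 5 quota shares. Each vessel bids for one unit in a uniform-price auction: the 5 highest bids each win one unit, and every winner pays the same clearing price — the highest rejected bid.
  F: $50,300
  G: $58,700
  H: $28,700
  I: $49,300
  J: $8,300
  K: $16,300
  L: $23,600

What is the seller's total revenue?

Total revenue: $81,500

Sorting: 58,700 (G), 50,300 (F), 49,300 (I), 28,700 (H), 23,600 (L), 16,300 (K), 8,300 (J)
Top 5: G, F, I, H, L.
First losing bid is K's $16,300, which sets the uniform price.
Total revenue = 5 × $16,300 = $81,500.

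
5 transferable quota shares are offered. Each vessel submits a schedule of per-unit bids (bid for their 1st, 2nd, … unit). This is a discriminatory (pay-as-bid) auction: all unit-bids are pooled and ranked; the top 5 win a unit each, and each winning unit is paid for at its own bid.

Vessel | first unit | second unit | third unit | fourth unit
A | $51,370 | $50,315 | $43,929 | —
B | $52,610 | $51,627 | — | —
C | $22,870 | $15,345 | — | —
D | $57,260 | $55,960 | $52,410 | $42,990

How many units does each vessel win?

B 2, D 3

Merging the schedules and taking the best 5: 57,260 (D-1), 55,960 (D-2), 52,610 (B-1), 52,410 (D-3), 51,627 (B-2)
Next rejected bid: $51,370 (not a price — pay-as-bid).
Allocation: B 2, D 3.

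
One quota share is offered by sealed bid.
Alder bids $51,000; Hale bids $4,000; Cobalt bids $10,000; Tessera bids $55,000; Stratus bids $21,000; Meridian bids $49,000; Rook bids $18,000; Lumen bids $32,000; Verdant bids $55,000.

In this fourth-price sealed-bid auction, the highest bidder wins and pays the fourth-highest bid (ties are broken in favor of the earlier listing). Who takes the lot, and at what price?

Tessera pays $49,000

Bids ranked: 55,000 (Tessera) > 55,000 (Verdant) > 51,000 (Alder) > 49,000 (Meridian) > 32,000 (Lumen) > 21,000 (Stratus) > …
Tie at $55,000 → Tessera wins by tie-break.
Tessera is highest; pays the fourth-highest bid, $49,000.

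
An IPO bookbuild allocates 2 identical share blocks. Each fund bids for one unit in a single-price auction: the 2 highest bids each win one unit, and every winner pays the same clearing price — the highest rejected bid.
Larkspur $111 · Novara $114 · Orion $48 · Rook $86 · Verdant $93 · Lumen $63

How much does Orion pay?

Orion pays $0

Ordering the bids: 114 (Novara), 111 (Larkspur), 93 (Verdant), 86 (Rook), …
Top 2: Novara, Larkspur.
Highest unsuccessful bid: $93 → clearing price.
Orion does not win → pays $0.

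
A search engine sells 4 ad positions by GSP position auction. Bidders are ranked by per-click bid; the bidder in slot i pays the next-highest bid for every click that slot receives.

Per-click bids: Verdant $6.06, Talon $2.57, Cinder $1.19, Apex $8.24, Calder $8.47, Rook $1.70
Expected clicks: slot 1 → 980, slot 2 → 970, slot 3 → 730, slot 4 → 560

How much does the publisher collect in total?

Sorting advertisers: $8.47 (Calder) > $8.24 (Apex) > $6.06 (Verdant) > $2.57 (Talon) > $1.70 (Rook) > …
Slot 1: Calder pays $8.24 × 980 = $8075.20
Slot 2: Apex pays $6.06 × 970 = $5878.20
Slot 3: Verdant pays $2.57 × 730 = $1876.10
Slot 4: Talon pays $1.70 × 560 = $952.00
Total = $16781.50

Total revenue: $16781.50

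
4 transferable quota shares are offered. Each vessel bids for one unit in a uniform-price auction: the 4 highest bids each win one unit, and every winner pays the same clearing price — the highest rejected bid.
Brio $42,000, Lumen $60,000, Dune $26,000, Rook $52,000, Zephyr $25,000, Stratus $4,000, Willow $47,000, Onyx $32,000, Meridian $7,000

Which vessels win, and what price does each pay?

Lumen, Rook, Willow, Brio; each pays $32,000

Ordering the bids: 60,000 (Lumen), 52,000 (Rook), 47,000 (Willow), 42,000 (Brio), 32,000 (Onyx), 26,000 (Dune), …
Winners (4 units): Lumen, Rook, Willow, Brio.
Clearing price = highest rejected bid = $32,000.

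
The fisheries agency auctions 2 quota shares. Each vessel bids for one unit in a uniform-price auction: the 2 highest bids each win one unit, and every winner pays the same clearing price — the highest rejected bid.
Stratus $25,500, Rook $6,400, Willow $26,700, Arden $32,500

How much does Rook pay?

Rook pays $0

Sorting: 32,500 (Arden), 26,700 (Willow), 25,500 (Stratus), 6,400 (Rook)
Winners (2 units): Arden, Willow.
Clearing price = highest rejected bid = $25,500.
Rook does not win → pays $0.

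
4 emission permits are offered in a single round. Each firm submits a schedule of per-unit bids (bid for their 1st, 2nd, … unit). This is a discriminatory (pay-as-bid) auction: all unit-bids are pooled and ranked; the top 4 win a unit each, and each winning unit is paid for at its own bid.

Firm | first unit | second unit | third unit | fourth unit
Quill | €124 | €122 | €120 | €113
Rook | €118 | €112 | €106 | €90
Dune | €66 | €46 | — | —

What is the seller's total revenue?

Merging the schedules and taking the best 4: 124 (Quill-1), 122 (Quill-2), 120 (Quill-3), 118 (Rook-1)
Next rejected bid: €113 (not a price — pay-as-bid).
Each winning unit pays its own bid.
Revenue = 124 + 122 + 120 + 118 = €484.

Total revenue: €484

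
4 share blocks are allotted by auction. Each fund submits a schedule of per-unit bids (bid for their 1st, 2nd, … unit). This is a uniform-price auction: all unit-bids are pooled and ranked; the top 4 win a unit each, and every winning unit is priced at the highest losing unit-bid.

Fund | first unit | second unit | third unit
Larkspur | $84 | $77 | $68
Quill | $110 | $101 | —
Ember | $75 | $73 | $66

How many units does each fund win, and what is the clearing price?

Larkspur 2, Quill 2; clearing price $75

Pooled unit-bids ranked (top 4): 110 (Quill-1), 101 (Quill-2), 84 (Larkspur-1), 77 (Larkspur-2)
The (k+1)-th unit-bid is $75.
Allocation: Larkspur 2, Quill 2.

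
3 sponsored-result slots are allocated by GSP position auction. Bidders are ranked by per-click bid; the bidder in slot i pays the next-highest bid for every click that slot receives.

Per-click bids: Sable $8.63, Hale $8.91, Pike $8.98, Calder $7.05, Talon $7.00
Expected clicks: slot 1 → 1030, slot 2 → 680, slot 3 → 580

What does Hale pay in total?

Hale pays $5868.40

Sorting advertisers: $8.98 (Pike) > $8.91 (Hale) > $8.63 (Sable) > $7.05 (Calder) > …
Hale holds slot 2 → pays next bid $8.63 × 680 clicks = $5868.40.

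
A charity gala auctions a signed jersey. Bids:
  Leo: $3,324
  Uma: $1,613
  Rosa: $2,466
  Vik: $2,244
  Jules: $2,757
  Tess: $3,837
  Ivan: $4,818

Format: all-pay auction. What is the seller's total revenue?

Rule: the highest bidder wins the item, but every bidder pays their own bid.
Sorting bids: 4,818 (Ivan) > 3,837 (Tess) > 3,324 (Leo) > 2,757 (Jules) > 2,466 (Rosa) > 2,244 (Vik) > …
Ivan wins with the top bid; all bids are sunk regardless.
Every bidder forfeits their bid regardless of winning.
Revenue = 3,324 + 1,613 + 2,466 + 2,244 + 2,757 + 3,837 + 4,818 = $21,059.

Total revenue: $21,059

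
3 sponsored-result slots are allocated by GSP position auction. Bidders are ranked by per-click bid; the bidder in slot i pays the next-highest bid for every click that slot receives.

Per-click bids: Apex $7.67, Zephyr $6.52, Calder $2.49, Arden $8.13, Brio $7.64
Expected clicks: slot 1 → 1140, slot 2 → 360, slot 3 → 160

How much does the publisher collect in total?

Total revenue: $12537.40

Per-click bids in order: $8.13 (Arden) > $7.67 (Apex) > $7.64 (Brio) > $6.52 (Zephyr) > …
Slot 1: Arden pays $7.67 × 1140 = $8743.80
Slot 2: Apex pays $7.64 × 360 = $2750.40
Slot 3: Brio pays $6.52 × 160 = $1043.20
Total = $12537.40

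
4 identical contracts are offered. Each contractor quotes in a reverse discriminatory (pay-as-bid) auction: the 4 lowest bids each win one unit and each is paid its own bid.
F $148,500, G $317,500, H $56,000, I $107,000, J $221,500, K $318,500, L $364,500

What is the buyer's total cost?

Total cost: $533,000

Sorting: 56,000 (H), 107,000 (I), 148,500 (F), 221,500 (J), 317,500 (G), 318,500 (K), …
Lowest 4: H, I, F, J.
Total cost = 56,000 + 107,000 + 148,500 + 221,500 = $533,000.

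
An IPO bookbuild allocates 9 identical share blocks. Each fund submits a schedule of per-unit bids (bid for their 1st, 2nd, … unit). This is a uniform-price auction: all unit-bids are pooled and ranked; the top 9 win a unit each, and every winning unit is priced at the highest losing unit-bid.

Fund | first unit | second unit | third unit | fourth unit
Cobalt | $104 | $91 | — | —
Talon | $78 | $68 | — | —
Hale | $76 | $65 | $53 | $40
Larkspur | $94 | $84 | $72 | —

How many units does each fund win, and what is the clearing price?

Pooled unit-bids ranked (top 9): 104 (Cobalt-1), 94 (Larkspur-1), 91 (Cobalt-2), 84 (Larkspur-2), 78 (Talon-1), 76 (Hale-1), 72 (Larkspur-3), 68 (Talon-2), 65 (Hale-2)
First bid not allocated: $53.
Allocation: Cobalt 2, Hale 2, Larkspur 3, Talon 2.

Cobalt 2, Hale 2, Larkspur 3, Talon 2; clearing price $53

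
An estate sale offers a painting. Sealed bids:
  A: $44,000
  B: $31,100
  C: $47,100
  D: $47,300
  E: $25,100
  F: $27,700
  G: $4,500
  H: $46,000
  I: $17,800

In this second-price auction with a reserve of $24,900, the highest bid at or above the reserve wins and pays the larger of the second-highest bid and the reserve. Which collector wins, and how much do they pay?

Rule: the highest bid at or above the reserve wins and pays the larger of the second-highest bid and the reserve.
Sorting bids: 47,300 (D) > 47,100 (C) > 46,000 (H) > 44,000 (A) > 31,100 (B) > 27,700 (F) > …
D has the top bid at or above the reserve ($47,300).
Second-highest bid $47,100 exceeds the reserve $24,900 → payment $47,100.

D pays $47,100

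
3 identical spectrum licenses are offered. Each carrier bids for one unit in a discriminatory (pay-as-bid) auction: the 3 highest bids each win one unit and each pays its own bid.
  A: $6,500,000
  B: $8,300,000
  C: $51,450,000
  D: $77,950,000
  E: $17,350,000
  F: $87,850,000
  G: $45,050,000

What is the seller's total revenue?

Total revenue: $217,250,000

Ordering the bids: 87,850,000 (F), 77,950,000 (D), 51,450,000 (C), 45,050,000 (G), 17,350,000 (E), …
The 3 highest are F, D, C.
Total revenue = 87,850,000 + 77,950,000 + 51,450,000 = $217,250,000.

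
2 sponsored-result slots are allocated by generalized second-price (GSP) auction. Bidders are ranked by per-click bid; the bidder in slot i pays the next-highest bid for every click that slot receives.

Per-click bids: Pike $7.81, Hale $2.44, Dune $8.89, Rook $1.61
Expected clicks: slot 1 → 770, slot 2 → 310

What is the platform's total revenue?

Total revenue: $6770.10

Per-click bids in order: $8.89 (Dune) > $7.81 (Pike) > $2.44 (Hale) > …
Slot 1: Dune pays $7.81 × 770 = $6013.70
Slot 2: Pike pays $2.44 × 310 = $756.40
Total = $6770.10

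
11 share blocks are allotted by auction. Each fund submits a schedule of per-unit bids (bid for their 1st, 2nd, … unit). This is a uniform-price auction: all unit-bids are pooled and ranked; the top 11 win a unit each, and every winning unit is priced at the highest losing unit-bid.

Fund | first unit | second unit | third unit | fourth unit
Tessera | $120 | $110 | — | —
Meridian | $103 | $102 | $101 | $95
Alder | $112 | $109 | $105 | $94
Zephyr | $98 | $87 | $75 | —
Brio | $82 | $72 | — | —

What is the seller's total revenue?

Pooled unit-bids ranked (top 11): 120 (Tessera-1), 112 (Alder-1), 110 (Tessera-2), 109 (Alder-2), 105 (Alder-3), 103 (Meridian-1), 102 (Meridian-2), 101 (Meridian-3), 98 (Zephyr-1), 95 (Meridian-4), 94 (Alder-4)
The (k+1)-th unit-bid is $87.
Allocation: Alder 4, Meridian 4, Tessera 2, Zephyr 1. Every unit priced at $87.
Revenue = 11 × 87 = $957.

Total revenue: $957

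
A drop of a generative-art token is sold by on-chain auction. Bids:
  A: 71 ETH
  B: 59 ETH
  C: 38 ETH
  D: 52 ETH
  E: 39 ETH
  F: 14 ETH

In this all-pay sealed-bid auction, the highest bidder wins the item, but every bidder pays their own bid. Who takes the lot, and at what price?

Sorting bids: 71 (A) > 59 (B) > 52 (D) > 39 (E) > 38 (C) > 14 (F)
A wins with the top bid; all bids are sunk regardless.

A pays 71 ETH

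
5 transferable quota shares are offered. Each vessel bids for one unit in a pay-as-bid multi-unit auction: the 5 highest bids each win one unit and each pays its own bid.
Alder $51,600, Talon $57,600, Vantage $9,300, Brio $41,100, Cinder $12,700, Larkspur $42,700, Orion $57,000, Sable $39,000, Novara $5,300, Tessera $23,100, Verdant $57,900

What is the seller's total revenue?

Bids ranked high→low: 57,900 (Verdant), 57,600 (Talon), 57,000 (Orion), 51,600 (Alder), 42,700 (Larkspur), 41,100 (Brio), 39,000 (Sable), …
Winners (5 units): Verdant, Talon, Orion, Alder, Larkspur.
Total revenue = 57,900 + 57,600 + 57,000 + 51,600 + 42,700 = $266,800.

Total revenue: $266,800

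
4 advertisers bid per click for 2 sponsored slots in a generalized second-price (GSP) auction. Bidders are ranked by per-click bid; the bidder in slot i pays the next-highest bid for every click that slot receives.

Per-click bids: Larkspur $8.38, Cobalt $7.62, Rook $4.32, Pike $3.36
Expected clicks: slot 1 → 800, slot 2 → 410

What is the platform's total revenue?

Per-click bids in order: $8.38 (Larkspur) > $7.62 (Cobalt) > $4.32 (Rook) > …
Slot 1: Larkspur pays $7.62 × 800 = $6096.00
Slot 2: Cobalt pays $4.32 × 410 = $1771.20
Total = $7867.20

Total revenue: $7867.20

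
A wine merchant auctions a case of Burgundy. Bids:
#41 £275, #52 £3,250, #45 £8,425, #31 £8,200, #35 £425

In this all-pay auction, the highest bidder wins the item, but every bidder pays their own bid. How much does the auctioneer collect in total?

Bids ranked: 8,425 (#45) > 8,200 (#31) > 3,250 (#52) > 425 (#35) > 275 (#41)
#45 wins with the top bid; all bids are sunk regardless.
Every bidder forfeits their bid regardless of winning.
Revenue = 275 + 3,250 + 8,425 + 8,200 + 425 = £20,575.

Total revenue: £20,575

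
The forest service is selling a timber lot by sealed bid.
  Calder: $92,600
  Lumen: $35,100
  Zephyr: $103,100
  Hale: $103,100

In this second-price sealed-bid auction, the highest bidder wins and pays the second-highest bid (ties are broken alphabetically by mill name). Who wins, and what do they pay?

Hale pays $103,100

Bids in order: 103,100 (Hale) > 103,100 (Zephyr) > 92,600 (Calder) > 35,100 (Lumen)
Hale and Zephyr tie at $103,100; tie-break gives it to Hale.
Hale wins with the highest bid; price is set by the runner-up at $103,100.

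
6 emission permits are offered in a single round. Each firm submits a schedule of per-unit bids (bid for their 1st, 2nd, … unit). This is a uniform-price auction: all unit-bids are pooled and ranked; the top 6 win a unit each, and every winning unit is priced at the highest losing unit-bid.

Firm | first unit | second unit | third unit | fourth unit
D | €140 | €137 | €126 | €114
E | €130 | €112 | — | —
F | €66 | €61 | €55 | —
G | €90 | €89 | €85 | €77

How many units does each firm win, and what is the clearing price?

D 4, E 2; clearing price €90

All unit-bids, highest first — top 6: 140 (D-1), 137 (D-2), 130 (E-1), 126 (D-3), 114 (D-4), 112 (E-2)
Highest rejected unit-bid = €90.
Allocation: D 4, E 2.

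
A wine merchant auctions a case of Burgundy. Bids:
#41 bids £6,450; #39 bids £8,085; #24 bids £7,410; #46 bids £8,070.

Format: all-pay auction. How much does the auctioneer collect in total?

Total revenue: £30,015

Bids in order: 8,085 (#39) > 8,070 (#46) > 7,410 (#24) > 6,450 (#41)
#39 wins with the top bid; all bids are sunk regardless.
Every bidder forfeits their bid regardless of winning.
Revenue = 6,450 + 8,085 + 7,410 + 8,070 = £30,015.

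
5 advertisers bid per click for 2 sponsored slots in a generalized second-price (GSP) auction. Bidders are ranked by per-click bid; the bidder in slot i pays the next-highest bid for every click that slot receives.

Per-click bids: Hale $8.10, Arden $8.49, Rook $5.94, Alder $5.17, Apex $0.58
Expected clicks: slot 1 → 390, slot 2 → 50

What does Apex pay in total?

Apex pays $0.00

Ranked by bid: $8.49 (Arden) > $8.10 (Hale) > $5.94 (Rook) > …
Apex ranks below slot 2 → no slot, pays nothing.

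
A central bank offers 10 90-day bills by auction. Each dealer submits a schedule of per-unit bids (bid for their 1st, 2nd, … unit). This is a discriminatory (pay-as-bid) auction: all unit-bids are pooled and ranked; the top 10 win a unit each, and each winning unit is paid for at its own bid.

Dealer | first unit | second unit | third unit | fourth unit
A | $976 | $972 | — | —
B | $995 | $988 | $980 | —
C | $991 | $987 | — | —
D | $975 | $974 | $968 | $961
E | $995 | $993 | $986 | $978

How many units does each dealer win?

Merging the schedules and taking the best 10: 995 (B-1), 995 (E-1), 993 (E-2), 991 (C-1), 988 (B-2), 987 (C-2), 986 (E-3), 980 (B-3), 978 (E-4), 976 (A-1)
Next rejected bid: $975 (not a price — pay-as-bid).
Allocation: A 1, B 3, C 2, E 4.

A 1, B 3, C 2, E 4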